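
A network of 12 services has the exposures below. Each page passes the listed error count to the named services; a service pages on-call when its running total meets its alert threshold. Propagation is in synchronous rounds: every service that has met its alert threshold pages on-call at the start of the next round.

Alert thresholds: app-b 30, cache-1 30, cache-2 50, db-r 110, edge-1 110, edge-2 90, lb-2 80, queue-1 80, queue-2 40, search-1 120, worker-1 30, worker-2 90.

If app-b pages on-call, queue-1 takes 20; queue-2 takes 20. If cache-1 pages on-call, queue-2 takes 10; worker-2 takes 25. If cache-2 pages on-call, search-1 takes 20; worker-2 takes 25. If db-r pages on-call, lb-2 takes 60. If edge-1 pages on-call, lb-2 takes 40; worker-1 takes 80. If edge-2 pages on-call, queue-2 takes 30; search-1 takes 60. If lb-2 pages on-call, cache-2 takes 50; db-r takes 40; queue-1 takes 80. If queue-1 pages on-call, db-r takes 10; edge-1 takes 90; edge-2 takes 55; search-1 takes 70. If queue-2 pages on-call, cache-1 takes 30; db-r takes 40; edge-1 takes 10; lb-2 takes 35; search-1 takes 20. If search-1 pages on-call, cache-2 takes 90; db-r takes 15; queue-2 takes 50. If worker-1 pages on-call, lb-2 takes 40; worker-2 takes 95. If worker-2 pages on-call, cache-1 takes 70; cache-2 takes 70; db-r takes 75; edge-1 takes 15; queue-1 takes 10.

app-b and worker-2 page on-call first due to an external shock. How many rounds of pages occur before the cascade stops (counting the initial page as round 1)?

Round 1 — app-b, worker-2 page on-call (initial).
  cache-1: +70 → 70 ≥ 30
  cache-2: +70 → 70 ≥ 50
  db-r: +75 → 75 < 110
  edge-1: +15 → 15 < 110
  queue-1: +20+10 → 30 < 80
  queue-2: +20 → 20 < 40
Round 2 — cache-1, cache-2 page on-call.
  queue-2: +10 → 30 < 40
  search-1: +20 → 20 < 120
No further pages.

2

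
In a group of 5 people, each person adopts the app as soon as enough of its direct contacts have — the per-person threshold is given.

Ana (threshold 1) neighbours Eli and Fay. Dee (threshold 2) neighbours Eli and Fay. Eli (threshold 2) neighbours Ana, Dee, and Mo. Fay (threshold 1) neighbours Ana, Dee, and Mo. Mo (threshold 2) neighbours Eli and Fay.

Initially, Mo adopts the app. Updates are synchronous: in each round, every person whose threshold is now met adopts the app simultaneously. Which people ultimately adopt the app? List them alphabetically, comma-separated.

Ana, Dee, Eli, Fay, Mo

Round 1 — Mo adopts the app (initial).
Round 2 — checking thresholds:
  Eli: 1 of 3 neighbours < 2, below threshold.
  Fay: 1 of 3 neighbours ≥ 1, adopts the app.
Round 3 — checking thresholds:
  Ana: 1 of 2 neighbours ≥ 1, adopts the app.
  Dee: 1 of 2 neighbours < 2, below threshold.
  Eli: 1 of 3 neighbours < 2, below threshold.
Round 4 — checking thresholds:
  Dee: 1 of 2 neighbours < 2, below threshold.
  Eli: 2 of 3 neighbours ≥ 2, adopts the app.
Round 5 — checking thresholds:
  Dee: 2 of 2 neighbours ≥ 2, adopts the app.
Round 6 — no new adoptions; cascade stops.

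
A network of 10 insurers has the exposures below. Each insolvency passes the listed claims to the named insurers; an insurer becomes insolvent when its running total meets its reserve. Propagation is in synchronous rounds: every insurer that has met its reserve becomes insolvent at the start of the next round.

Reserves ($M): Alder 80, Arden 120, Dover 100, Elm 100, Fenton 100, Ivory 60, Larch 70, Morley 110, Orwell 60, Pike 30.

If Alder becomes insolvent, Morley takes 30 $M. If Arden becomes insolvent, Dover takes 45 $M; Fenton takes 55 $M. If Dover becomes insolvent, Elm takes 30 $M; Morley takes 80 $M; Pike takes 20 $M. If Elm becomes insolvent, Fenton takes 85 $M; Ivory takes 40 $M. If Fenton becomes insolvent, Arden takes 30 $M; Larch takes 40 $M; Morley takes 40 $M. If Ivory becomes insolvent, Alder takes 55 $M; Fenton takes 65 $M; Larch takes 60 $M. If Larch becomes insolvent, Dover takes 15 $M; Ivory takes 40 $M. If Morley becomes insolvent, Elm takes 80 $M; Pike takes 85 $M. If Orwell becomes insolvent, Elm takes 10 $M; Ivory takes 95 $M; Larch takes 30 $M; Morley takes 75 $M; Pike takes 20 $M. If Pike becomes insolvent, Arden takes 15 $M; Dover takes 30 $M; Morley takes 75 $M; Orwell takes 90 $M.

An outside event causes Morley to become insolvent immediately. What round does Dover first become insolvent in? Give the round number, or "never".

Round 1 — Morley becomes insolvent (initial).
  Elm: +80 → 80 < 100
  Pike: +85 → 85 ≥ 30
Round 2 — Pike becomes insolvent.
  Arden: +15 → 15 < 120
  Dover: +30 → 30 < 100
  Orwell: +90 → 90 ≥ 60
Round 3 — Orwell becomes insolvent.
  Elm: +10 → 90 < 100
  Ivory: +95 → 95 ≥ 60
  Larch: +30 → 30 < 70
Round 4 — Ivory becomes insolvent.
  Alder: +55 → 55 < 80
  Fenton: +65 → 65 < 100
  Larch: +60 → 90 ≥ 70
Round 5 — Larch becomes insolvent.
  Dover: +15 → 45 < 100
No further insolvencies.

never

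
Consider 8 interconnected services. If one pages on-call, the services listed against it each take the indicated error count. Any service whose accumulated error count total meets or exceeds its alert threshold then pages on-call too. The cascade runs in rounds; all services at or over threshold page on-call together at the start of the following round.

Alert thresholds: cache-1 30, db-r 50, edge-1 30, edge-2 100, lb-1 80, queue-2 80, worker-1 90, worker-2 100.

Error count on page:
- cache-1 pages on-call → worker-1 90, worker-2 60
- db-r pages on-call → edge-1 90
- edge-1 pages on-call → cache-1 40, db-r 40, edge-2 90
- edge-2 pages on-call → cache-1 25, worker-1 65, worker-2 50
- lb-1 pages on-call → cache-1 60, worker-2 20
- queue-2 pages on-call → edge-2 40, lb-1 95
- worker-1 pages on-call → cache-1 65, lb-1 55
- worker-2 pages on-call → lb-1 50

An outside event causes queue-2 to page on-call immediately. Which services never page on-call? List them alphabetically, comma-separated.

db-r, edge-1, edge-2, worker-2

Round 1 — queue-2 pages on-call (initial).
  edge-2: +40 → 40 < 100
  lb-1: +95 → 95 ≥ 80
Round 2 — lb-1 pages on-call.
  cache-1: +60 → 60 ≥ 30
  worker-2: +20 → 20 < 100
Round 3 — cache-1 pages on-call.
  worker-1: +90 → 90 ≥ 90
  worker-2: +60 → 80 < 100
Round 4 — worker-1 pages on-call.
No further pages.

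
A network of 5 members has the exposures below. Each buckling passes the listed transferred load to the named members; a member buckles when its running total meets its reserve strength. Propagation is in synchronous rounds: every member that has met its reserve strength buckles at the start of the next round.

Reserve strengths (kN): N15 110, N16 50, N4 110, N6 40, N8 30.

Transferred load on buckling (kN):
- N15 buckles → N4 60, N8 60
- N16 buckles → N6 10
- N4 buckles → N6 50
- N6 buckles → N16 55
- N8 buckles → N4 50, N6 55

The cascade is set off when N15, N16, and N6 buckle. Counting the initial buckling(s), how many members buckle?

5

Round 1 — N15, N16, N6 buckle (initial).
  N4: +60 → 60 < 110
  N8: +60 → 60 ≥ 30
Round 2 — N8 buckles.
  N4: +50 → 110 ≥ 110
Round 3 — N4 buckles.
No further bucklings.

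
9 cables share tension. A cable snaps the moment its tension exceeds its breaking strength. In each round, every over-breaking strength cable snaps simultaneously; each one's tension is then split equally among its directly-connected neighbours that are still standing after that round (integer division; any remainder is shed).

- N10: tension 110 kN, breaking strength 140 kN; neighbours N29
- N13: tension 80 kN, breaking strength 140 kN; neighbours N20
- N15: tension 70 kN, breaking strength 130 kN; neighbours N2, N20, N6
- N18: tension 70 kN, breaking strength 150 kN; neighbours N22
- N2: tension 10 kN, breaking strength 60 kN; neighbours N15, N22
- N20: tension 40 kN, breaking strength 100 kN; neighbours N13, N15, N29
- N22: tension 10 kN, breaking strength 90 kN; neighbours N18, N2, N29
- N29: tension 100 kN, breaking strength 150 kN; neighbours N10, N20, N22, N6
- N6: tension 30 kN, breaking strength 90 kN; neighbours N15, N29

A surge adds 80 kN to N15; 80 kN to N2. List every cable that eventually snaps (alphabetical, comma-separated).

Round 1 — N15 at 150 > 130; N2 at 90 > 60. N15, N2 snap.
  N15 sheds 150 kN to N20, N6: 75 each.
    N20: 40+75 = 115 > 100
    N6: 30+75 = 105 > 90
  N2 sheds 90 kN to N22: 90 each.
    N22: 10+90 = 100 > 90
Round 2 — N20, N22, N6 snap.
  N20 sheds 115 kN to N13, N29: 57 each (1 lost).
    N13: 80+57 = 137 ≤ 140
    N29: 100+57 = 157 > 150
  N22 sheds 100 kN to N18, N29: 50 each.
    N18: 70+50 = 120 ≤ 150
    N29: 157+50 = 207 > 150
  N6 sheds 105 kN to N29: 105 each.
    N29: 207+105 = 312 > 150
Round 3 — N29 snaps.
  N29 sheds 312 kN to N10: 312 each.
    N10: 110+312 = 422 > 140
Round 4 — N10 snaps.
  N10 sheds 422 kN: no online neighbours, lost.
No further breaks.

N10, N15, N2, N20, N22, N29, N6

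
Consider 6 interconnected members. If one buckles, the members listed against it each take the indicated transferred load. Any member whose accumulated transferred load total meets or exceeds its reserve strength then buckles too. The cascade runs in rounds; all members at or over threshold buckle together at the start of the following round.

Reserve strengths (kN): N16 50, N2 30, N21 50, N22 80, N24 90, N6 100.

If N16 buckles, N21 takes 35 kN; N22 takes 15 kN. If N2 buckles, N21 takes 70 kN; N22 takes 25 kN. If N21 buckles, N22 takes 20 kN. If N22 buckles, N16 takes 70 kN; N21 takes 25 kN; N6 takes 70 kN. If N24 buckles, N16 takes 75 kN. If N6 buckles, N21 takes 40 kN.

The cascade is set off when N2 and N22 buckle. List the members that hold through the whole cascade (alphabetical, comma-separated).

N24, N6

Round 1 — N2, N22 buckle (initial).
  N16: +70 → 70 ≥ 50
  N21: +70+25 → 95 ≥ 50
  N6: +70 → 70 < 100
Round 2 — N16, N21 buckle.
No further bucklings.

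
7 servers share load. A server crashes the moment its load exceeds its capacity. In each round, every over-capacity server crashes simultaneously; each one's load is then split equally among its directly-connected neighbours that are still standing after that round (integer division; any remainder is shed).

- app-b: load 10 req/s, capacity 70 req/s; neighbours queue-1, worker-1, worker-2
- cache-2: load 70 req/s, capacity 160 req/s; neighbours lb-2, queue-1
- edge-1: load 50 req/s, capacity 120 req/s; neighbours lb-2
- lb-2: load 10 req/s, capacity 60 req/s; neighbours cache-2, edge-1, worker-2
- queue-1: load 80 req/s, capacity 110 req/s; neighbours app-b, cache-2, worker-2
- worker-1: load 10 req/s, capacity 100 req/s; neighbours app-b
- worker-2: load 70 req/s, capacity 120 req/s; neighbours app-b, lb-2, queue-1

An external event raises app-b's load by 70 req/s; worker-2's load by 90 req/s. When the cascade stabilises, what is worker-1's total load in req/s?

Round 1 — app-b at 80 > 70; worker-2 at 160 > 120. app-b, worker-2 crash.
  app-b sheds 80 req/s to queue-1, worker-1: 40 each.
    queue-1: 80+40 = 120 > 110
    worker-1: 10+40 = 50 ≤ 100
  worker-2 sheds 160 req/s to lb-2, queue-1: 80 each.
    lb-2: 10+80 = 90 > 60
    queue-1: 120+80 = 200 > 110
Round 2 — lb-2, queue-1 crash.
  lb-2 sheds 90 req/s to cache-2, edge-1: 45 each.
    cache-2: 70+45 = 115 ≤ 160
    edge-1: 50+45 = 95 ≤ 120
  queue-1 sheds 200 req/s to cache-2: 200 each.
    cache-2: 115+200 = 315 > 160
Round 3 — cache-2 crashes.
  cache-2 sheds 315 req/s: no online neighbours, lost.
No further crashes.

50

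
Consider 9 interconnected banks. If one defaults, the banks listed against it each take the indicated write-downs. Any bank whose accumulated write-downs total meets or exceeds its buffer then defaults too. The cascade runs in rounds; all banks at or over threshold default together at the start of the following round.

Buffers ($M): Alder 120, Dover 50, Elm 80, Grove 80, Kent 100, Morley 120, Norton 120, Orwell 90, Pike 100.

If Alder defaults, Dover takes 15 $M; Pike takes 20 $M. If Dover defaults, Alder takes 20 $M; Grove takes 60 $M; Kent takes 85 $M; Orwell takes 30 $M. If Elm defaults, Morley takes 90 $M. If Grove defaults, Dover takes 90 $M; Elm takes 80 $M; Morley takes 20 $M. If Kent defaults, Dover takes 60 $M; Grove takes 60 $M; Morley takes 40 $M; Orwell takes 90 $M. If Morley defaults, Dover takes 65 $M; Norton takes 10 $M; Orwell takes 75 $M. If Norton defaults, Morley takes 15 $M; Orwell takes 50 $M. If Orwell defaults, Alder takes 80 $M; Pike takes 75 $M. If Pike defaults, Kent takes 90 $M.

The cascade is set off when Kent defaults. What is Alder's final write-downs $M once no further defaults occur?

Round 1 — Kent defaults (initial).
  Dover: +60 → 60 ≥ 50
  Grove: +60 → 60 < 80
  Morley: +40 → 40 < 120
  Orwell: +90 → 90 ≥ 90
Round 2 — Dover, Orwell default.
  Alder: +20+80 → 100 < 120
  Grove: +60 → 120 ≥ 80
  Pike: +75 → 75 < 100
Round 3 — Grove defaults.
  Elm: +80 → 80 ≥ 80
  Morley: +20 → 60 < 120
Round 4 — Elm defaults.
  Morley: +90 → 150 ≥ 120
Round 5 — Morley defaults.
  Norton: +10 → 10 < 120
No further defaults.

100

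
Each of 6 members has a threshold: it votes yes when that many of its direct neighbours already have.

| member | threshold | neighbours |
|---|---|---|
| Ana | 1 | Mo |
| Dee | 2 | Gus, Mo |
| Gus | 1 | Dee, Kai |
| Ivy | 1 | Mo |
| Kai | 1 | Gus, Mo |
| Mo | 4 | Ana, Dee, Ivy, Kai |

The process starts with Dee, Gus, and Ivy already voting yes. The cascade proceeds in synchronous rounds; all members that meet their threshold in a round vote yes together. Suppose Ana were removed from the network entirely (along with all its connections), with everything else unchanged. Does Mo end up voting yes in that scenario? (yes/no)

With Ana removed:
Round 1 — Dee, Gus, Ivy vote yes (initial).
Round 2 — checking thresholds:
  Kai: 1 of 2 neighbours ≥ 1, votes yes.
  Mo: 2 of 3 neighbours < 4, holds.
Round 3 — no new yes votes; cascade stops.

no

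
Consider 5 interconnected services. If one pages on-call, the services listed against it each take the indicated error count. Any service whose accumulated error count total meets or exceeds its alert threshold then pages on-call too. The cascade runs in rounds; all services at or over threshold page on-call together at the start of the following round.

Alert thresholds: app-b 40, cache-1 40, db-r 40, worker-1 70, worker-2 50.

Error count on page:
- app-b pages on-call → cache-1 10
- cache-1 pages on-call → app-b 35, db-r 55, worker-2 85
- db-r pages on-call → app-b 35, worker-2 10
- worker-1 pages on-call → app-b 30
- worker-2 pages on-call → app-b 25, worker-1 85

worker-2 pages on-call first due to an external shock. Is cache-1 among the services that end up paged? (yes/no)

no

Round 1 — worker-2 pages on-call (initial).
  app-b: +25 → 25 < 40
  worker-1: +85 → 85 ≥ 70
Round 2 — worker-1 pages on-call.
  app-b: +30 → 55 ≥ 40
Round 3 — app-b pages on-call.
  cache-1: +10 → 10 < 40
No further pages.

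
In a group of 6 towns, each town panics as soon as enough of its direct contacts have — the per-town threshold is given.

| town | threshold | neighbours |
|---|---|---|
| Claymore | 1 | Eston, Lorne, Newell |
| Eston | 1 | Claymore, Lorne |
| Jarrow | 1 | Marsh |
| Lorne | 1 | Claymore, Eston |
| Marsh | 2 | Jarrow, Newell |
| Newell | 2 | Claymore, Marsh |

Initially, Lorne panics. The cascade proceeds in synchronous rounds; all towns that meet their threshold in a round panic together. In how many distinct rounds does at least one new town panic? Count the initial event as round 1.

Round 1 — Lorne panics (initial).
Round 2 — checking thresholds:
  Claymore: 1 of 3 neighbours ≥ 1, panics.
  Eston: 1 of 2 neighbours ≥ 1, panics.
Round 3 — no new panics; cascade stops.

2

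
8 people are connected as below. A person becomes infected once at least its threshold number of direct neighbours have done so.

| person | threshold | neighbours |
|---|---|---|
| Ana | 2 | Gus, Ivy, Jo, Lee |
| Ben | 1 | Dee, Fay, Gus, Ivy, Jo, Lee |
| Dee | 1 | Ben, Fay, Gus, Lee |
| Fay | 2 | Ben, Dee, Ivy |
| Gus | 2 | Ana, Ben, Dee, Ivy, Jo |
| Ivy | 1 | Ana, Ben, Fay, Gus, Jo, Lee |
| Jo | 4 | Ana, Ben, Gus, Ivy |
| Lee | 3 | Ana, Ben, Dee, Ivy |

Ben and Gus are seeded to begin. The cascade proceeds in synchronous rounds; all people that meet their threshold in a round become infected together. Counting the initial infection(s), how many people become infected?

8

Round 1 — Ben, Gus become infected (initial).
Round 2 — checking thresholds:
  Ana: 1 of 4 neighbours < 2, holds.
  Dee: 2 of 4 neighbours ≥ 1, becomes infected.
  Fay: 1 of 3 neighbours < 2, holds.
  Ivy: 2 of 6 neighbours ≥ 1, becomes infected.
  Jo: 2 of 4 neighbours < 4, holds.
  Lee: 1 of 4 neighbours < 3, holds.
Round 3 — checking thresholds:
  Ana: 2 of 4 neighbours ≥ 2, becomes infected.
  Fay: 3 of 3 neighbours ≥ 2, becomes infected.
  Jo: 3 of 4 neighbours < 4, holds.
  Lee: 3 of 4 neighbours ≥ 3, becomes infected.
Round 4 — checking thresholds:
  Jo: 4 of 4 neighbours ≥ 4, becomes infected.
Round 5 — no new infections; cascade stops.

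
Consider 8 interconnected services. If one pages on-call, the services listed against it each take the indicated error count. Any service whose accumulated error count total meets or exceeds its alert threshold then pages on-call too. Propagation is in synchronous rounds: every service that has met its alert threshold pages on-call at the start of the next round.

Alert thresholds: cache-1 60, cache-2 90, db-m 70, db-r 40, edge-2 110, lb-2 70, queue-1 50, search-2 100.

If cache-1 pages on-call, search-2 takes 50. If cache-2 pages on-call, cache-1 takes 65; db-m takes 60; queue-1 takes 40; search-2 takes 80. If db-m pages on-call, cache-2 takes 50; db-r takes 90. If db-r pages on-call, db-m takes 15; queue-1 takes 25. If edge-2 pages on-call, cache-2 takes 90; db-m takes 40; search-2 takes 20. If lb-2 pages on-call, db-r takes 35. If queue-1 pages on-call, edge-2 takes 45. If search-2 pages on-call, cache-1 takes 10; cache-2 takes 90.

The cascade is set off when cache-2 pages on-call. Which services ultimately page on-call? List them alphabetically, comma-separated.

cache-1, cache-2, search-2

Round 1 — cache-2 pages on-call (initial).
  cache-1: +65 → 65 ≥ 60
  db-m: +60 → 60 < 70
  queue-1: +40 → 40 < 50
  search-2: +80 → 80 < 100
Round 2 — cache-1 pages on-call.
  search-2: +50 → 130 ≥ 100
Round 3 — search-2 pages on-call.
No further pages.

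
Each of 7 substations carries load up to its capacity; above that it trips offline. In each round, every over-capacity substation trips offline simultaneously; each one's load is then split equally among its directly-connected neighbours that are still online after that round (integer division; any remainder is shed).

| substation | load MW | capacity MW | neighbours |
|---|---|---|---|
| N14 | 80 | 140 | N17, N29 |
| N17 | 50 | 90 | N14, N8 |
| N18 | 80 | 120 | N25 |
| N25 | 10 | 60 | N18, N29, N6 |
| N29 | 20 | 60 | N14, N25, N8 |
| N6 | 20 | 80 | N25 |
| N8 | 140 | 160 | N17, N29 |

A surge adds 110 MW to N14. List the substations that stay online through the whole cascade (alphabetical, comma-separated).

N18, N6

Round 1 — N14 at 190 > 140. N14 trips offline.
  N14 sheds 190 MW to N17, N29: 95 each.
    N17: 50+95 = 145 > 90
    N29: 20+95 = 115 > 60
Round 2 — N17, N29 trip offline.
  N17 sheds 145 MW to N8: 145 each.
    N8: 140+145 = 285 > 160
  N29 sheds 115 MW to N25, N8: 57 each (1 lost).
    N25: 10+57 = 67 > 60
    N8: 285+57 = 342 > 160
Round 3 — N25, N8 trip offline.
  N25 sheds 67 MW to N18, N6: 33 each (1 lost).
    N18: 80+33 = 113 ≤ 120
    N6: 20+33 = 53 ≤ 80
  N8 sheds 342 MW: no online neighbours, lost.
No further trips.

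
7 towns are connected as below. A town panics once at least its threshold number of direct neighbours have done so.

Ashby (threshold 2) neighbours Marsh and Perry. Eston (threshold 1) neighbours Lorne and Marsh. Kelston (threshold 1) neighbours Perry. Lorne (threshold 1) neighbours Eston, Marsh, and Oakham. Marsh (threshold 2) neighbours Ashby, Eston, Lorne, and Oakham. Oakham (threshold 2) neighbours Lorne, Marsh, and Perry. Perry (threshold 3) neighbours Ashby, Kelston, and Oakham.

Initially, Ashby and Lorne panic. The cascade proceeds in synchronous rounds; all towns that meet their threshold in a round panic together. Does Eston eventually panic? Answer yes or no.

yes

Round 1 — Ashby, Lorne panic (initial).
Round 2 — checking thresholds:
  Eston: 1 of 2 neighbours ≥ 1, panics.
  Marsh: 2 of 4 neighbours ≥ 2, panics.
  Oakham: 1 of 3 neighbours < 2, below threshold.
  Perry: 1 of 3 neighbours < 3, below threshold.
Round 3 — checking thresholds:
  Oakham: 2 of 3 neighbours ≥ 2, panics.
  Perry: 1 of 3 neighbours < 3, below threshold.
Round 4 — no new panics; cascade stops.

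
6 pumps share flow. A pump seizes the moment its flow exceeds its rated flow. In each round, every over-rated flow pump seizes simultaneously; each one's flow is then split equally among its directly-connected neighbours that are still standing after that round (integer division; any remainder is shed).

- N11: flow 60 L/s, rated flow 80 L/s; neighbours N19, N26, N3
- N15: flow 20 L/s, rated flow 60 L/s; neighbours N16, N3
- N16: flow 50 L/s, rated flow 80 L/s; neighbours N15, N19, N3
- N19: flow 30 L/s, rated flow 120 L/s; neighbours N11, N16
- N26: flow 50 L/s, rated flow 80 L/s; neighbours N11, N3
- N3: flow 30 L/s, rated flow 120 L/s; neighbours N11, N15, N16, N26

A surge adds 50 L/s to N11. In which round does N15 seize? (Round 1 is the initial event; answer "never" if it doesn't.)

4

Round 1 — N11 at 110 > 80. N11 seizes.
  N11 sheds 110 L/s to N19, N26, N3: 36 each (2 lost).
    N19: 30+36 = 66 ≤ 120
    N26: 50+36 = 86 > 80
    N3: 30+36 = 66 ≤ 120
Round 2 — N26 seizes.
  N26 sheds 86 L/s to N3: 86 each.
    N3: 66+86 = 152 > 120
Round 3 — N3 seizes.
  N3 sheds 152 L/s to N15, N16: 76 each.
    N15: 20+76 = 96 > 60
    N16: 50+76 = 126 > 80
Round 4 — N15, N16 seize.
  N15 sheds 96 L/s: no online neighbours, lost.
  N16 sheds 126 L/s to N19: 126 each.
    N19: 66+126 = 192 > 120
Round 5 — N19 seizes.
  N19 sheds 192 L/s: no online neighbours, lost.
No further seizures.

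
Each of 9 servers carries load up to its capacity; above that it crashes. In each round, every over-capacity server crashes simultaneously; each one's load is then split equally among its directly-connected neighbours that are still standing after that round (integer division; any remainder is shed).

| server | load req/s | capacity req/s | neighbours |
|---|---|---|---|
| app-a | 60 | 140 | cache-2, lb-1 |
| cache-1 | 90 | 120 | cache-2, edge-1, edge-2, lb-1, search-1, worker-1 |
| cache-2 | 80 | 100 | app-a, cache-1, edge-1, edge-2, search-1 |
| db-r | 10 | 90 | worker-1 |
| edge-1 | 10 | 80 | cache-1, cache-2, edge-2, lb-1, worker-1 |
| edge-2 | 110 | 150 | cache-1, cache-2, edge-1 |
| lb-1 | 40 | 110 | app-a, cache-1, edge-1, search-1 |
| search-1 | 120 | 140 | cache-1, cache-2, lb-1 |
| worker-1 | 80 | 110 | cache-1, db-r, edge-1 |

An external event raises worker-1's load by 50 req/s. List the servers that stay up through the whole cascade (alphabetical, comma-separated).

db-r

Round 1 — worker-1 at 130 > 110. worker-1 crashes.
  worker-1 sheds 130 req/s to cache-1, db-r, edge-1: 43 each (1 lost).
    cache-1: 90+43 = 133 > 120
    db-r: 10+43 = 53 ≤ 90
    edge-1: 10+43 = 53 ≤ 80
Round 2 — cache-1 crashes.
  cache-1 sheds 133 req/s to cache-2, edge-1, edge-2, lb-1, search-1: 26 each (3 lost).
    cache-2: 80+26 = 106 > 100
    edge-1: 53+26 = 79 ≤ 80
    edge-2: 110+26 = 136 ≤ 150
    lb-1: 40+26 = 66 ≤ 110
    search-1: 120+26 = 146 > 140
Round 3 — cache-2, search-1 crash.
  cache-2 sheds 106 req/s to app-a, edge-1, edge-2: 35 each (1 lost).
    app-a: 60+35 = 95 ≤ 140
    edge-1: 79+35 = 114 > 80
    edge-2: 136+35 = 171 > 150
  search-1 sheds 146 req/s to lb-1: 146 each.
    lb-1: 66+146 = 212 > 110
Round 4 — edge-1, edge-2, lb-1 crash.
  edge-1 sheds 114 req/s: no online neighbours, lost.
  edge-2 sheds 171 req/s: no online neighbours, lost.
  lb-1 sheds 212 req/s to app-a: 212 each.
    app-a: 95+212 = 307 > 140
Round 5 — app-a crashes.
  app-a sheds 307 req/s: no online neighbours, lost.
No further crashes.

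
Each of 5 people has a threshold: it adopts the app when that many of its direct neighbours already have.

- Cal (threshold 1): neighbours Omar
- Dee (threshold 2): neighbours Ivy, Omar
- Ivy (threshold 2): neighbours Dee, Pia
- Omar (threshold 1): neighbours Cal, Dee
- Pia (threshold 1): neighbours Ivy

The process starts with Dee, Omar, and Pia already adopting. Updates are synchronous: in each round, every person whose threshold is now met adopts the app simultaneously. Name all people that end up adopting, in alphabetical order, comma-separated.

Round 1 — Dee, Omar, Pia adopt the app (initial).
Round 2 — checking thresholds:
  Cal: 1 of 1 neighbours ≥ 1, adopts the app.
  Ivy: 2 of 2 neighbours ≥ 2, adopts the app.
Round 3 — no new adoptions; cascade stops.

Cal, Dee, Ivy, Omar, Pia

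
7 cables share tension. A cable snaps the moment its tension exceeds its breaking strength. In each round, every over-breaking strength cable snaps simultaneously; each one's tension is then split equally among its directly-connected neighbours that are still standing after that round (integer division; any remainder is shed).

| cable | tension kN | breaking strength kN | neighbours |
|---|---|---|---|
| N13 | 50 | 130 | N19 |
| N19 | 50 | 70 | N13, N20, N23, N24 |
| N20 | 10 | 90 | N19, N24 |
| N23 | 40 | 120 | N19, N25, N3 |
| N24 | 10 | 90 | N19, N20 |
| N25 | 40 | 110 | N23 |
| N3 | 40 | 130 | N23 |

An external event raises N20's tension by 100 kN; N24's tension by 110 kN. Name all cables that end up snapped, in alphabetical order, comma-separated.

Round 1 — N20 at 110 > 90; N24 at 120 > 90. N20, N24 snap.
  N20 sheds 110 kN to N19: 110 each.
    N19: 50+110 = 160 > 70
  N24 sheds 120 kN to N19: 120 each.
    N19: 160+120 = 280 > 70
Round 2 — N19 snaps.
  N19 sheds 280 kN to N13, N23: 140 each.
    N13: 50+140 = 190 > 130
    N23: 40+140 = 180 > 120
Round 3 — N13, N23 snap.
  N13 sheds 190 kN: no online neighbours, lost.
  N23 sheds 180 kN to N25, N3: 90 each.
    N25: 40+90 = 130 > 110
    N3: 40+90 = 130 ≤ 130
Round 4 — N25 snaps.
  N25 sheds 130 kN: no online neighbours, lost.
No further breaks.

N13, N19, N20, N23, N24, N25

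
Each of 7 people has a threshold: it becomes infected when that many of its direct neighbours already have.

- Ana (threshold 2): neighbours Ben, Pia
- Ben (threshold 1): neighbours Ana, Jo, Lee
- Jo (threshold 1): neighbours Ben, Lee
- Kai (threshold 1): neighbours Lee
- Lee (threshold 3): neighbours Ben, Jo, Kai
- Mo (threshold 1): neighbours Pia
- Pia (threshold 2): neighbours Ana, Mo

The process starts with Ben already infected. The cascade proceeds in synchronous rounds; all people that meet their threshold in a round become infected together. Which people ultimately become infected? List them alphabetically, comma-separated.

Round 1 — Ben becomes infected (initial).
Round 2 — checking thresholds:
  Ana: 1 of 2 neighbours < 2, holds.
  Jo: 1 of 2 neighbours ≥ 1, becomes infected.
  Lee: 1 of 3 neighbours < 3, holds.
Round 3 — no new infections; cascade stops.

Ben, Jo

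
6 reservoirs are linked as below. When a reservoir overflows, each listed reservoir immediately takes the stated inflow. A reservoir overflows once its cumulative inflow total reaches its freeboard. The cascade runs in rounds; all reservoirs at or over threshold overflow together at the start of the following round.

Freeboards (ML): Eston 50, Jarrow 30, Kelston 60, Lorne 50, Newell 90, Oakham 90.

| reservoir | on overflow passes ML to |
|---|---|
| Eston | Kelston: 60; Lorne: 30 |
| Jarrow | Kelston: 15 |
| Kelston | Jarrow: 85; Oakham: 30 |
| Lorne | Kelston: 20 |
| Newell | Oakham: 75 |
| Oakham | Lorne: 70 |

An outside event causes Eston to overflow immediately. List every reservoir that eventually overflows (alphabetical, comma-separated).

Round 1 — Eston overflows (initial).
  Kelston: +60 → 60 ≥ 60
  Lorne: +30 → 30 < 50
Round 2 — Kelston overflows.
  Jarrow: +85 → 85 ≥ 30
  Oakham: +30 → 30 < 90
Round 3 — Jarrow overflows.
No further overflows.

Eston, Jarrow, Kelston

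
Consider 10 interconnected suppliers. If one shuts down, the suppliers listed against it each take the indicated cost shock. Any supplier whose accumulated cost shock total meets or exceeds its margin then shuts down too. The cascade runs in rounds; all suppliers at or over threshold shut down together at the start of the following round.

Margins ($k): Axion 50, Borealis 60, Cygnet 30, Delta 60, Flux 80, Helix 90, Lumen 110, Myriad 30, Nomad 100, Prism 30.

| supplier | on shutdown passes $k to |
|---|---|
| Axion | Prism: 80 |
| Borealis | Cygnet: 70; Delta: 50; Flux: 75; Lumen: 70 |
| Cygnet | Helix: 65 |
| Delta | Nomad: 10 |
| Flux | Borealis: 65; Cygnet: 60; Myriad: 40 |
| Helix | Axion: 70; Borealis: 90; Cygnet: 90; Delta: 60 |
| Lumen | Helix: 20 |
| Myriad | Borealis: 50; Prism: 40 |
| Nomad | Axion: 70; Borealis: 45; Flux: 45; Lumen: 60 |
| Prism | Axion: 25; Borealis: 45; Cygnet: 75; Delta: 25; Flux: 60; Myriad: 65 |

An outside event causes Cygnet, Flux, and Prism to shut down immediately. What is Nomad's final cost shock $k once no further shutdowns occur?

10

Round 1 — Cygnet, Flux, Prism shut down (initial).
  Axion: +25 → 25 < 50
  Borealis: +65+45 → 110 ≥ 60
  Delta: +25 → 25 < 60
  Helix: +65 → 65 < 90
  Myriad: +40+65 → 105 ≥ 30
Round 2 — Borealis, Myriad shut down.
  Delta: +50 → 75 ≥ 60
  Lumen: +70 → 70 < 110
Round 3 — Delta shuts down.
  Nomad: +10 → 10 < 100
No further shutdowns.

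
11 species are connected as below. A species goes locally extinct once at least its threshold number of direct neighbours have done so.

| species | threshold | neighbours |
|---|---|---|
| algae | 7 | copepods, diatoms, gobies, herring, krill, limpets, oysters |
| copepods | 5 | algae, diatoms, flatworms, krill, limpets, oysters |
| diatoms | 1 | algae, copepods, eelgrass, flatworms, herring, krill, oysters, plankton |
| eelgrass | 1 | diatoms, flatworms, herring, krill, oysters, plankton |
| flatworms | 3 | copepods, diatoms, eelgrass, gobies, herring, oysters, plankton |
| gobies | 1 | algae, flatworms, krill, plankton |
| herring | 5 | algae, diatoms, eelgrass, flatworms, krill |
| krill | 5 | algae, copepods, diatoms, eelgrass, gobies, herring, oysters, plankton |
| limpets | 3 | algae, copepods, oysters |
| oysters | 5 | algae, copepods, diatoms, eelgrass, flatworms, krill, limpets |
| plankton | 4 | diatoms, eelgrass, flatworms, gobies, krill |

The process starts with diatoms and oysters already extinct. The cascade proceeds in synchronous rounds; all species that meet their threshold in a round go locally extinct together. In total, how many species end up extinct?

Round 1 — diatoms, oysters go locally extinct (initial).
Round 2 — checking thresholds:
  algae: 2 of 7 neighbours < 7, not yet.
  copepods: 2 of 6 neighbours < 5, not yet.
  eelgrass: 2 of 6 neighbours ≥ 1, goes locally extinct.
  flatworms: 2 of 7 neighbours < 3, not yet.
  herring: 1 of 5 neighbours < 5, not yet.
  krill: 2 of 8 neighbours < 5, not yet.
  limpets: 1 of 3 neighbours < 3, not yet.
  plankton: 1 of 5 neighbours < 4, not yet.
Round 3 — checking thresholds:
  algae: 2 of 7 neighbours < 7, not yet.
  copepods: 2 of 6 neighbours < 5, not yet.
  flatworms: 3 of 7 neighbours ≥ 3, goes locally extinct.
  herring: 2 of 5 neighbours < 5, not yet.
  krill: 3 of 8 neighbours < 5, not yet.
  limpets: 1 of 3 neighbours < 3, not yet.
  plankton: 2 of 5 neighbours < 4, not yet.
Round 4 — checking thresholds:
  algae: 2 of 7 neighbours < 7, not yet.
  copepods: 3 of 6 neighbours < 5, not yet.
  gobies: 1 of 4 neighbours ≥ 1, goes locally extinct.
  herring: 3 of 5 neighbours < 5, not yet.
  krill: 3 of 8 neighbours < 5, not yet.
  limpets: 1 of 3 neighbours < 3, not yet.
  plankton: 3 of 5 neighbours < 4, not yet.
Round 5 — checking thresholds:
  algae: 3 of 7 neighbours < 7, not yet.
  copepods: 3 of 6 neighbours < 5, not yet.
  herring: 3 of 5 neighbours < 5, not yet.
  krill: 4 of 8 neighbours < 5, not yet.
  limpets: 1 of 3 neighbours < 3, not yet.
  plankton: 4 of 5 neighbours ≥ 4, goes locally extinct.
Round 6 — checking thresholds:
  algae: 3 of 7 neighbours < 7, not yet.
  copepods: 3 of 6 neighbours < 5, not yet.
  herring: 3 of 5 neighbours < 5, not yet.
  krill: 5 of 8 neighbours ≥ 5, goes locally extinct.
  limpets: 1 of 3 neighbours < 3, not yet.
Round 7 — no new extinctions; cascade stops.

7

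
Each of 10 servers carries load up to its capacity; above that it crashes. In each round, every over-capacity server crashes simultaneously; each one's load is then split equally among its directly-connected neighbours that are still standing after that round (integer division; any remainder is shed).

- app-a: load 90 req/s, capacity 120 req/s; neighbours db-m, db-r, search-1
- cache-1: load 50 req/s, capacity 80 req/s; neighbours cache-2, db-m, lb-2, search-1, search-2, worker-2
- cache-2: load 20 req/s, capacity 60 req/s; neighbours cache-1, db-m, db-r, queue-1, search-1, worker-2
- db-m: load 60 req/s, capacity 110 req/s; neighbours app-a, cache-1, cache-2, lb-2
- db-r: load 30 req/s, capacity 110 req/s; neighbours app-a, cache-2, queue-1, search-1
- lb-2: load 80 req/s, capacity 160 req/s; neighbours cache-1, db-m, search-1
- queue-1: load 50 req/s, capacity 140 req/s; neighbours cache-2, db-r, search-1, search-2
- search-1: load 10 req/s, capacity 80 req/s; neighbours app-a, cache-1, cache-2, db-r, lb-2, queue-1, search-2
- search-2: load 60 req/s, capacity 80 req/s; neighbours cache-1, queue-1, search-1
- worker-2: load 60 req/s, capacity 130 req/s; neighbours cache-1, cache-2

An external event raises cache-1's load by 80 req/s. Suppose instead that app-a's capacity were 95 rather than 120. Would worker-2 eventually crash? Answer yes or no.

With app-a's capacity at 95:
Round 1 — cache-1 at 130 > 80. cache-1 crashes.
  cache-1 sheds 130 req/s to cache-2, db-m, lb-2, search-1, search-2, worker-2: 21 each (4 lost).
    cache-2: 20+21 = 41 ≤ 60
    db-m: 60+21 = 81 ≤ 110
    lb-2: 80+21 = 101 ≤ 160
    search-1: 10+21 = 31 ≤ 80
    search-2: 60+21 = 81 > 80
    worker-2: 60+21 = 81 ≤ 130
Round 2 — search-2 crashes.
  search-2 sheds 81 req/s to queue-1, search-1: 40 each (1 lost).
    queue-1: 50+40 = 90 ≤ 140
    search-1: 31+40 = 71 ≤ 80
No further crashes.

no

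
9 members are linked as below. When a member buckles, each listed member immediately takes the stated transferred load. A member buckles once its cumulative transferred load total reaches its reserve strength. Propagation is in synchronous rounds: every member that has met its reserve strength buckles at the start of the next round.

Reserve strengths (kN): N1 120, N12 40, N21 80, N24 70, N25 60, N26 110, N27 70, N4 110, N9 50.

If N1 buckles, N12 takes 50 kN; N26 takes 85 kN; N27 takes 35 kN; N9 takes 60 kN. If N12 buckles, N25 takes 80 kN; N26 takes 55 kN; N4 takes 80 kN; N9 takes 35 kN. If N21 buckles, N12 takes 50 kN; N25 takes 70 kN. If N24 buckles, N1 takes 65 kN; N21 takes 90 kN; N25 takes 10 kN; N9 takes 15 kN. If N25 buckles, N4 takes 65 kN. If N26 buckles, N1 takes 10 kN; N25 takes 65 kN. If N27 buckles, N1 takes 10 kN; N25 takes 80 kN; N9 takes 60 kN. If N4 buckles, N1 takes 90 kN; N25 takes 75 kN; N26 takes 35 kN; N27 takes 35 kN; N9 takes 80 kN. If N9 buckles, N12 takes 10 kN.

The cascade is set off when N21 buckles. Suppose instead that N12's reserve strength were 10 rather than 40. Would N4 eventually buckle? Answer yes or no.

yes

With N12's reserve strength at 10:
Round 1 — N21 buckles (initial).
  N12: +50 → 50 ≥ 10
  N25: +70 → 70 ≥ 60
Round 2 — N12, N25 buckle.
  N26: +55 → 55 < 110
  N4: +80+65 → 145 ≥ 110
  N9: +35 → 35 < 50
Round 3 — N4 buckles.
  N1: +90 → 90 < 120
  N26: +35 → 90 < 110
  N27: +35 → 35 < 70
  N9: +80 → 115 ≥ 50
Round 4 — N9 buckles.
No further bucklings.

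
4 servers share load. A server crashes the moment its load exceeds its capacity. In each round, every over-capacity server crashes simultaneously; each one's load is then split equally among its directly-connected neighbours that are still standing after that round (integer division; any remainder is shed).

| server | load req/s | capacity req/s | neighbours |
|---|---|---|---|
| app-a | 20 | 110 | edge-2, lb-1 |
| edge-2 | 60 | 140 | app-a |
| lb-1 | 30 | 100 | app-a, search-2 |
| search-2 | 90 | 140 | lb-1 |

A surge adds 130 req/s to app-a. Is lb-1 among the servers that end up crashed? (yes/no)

Round 1 — app-a at 150 > 110. app-a crashes.
  app-a sheds 150 req/s to edge-2, lb-1: 75 each.
    edge-2: 60+75 = 135 ≤ 140
    lb-1: 30+75 = 105 > 100
Round 2 — lb-1 crashes.
  lb-1 sheds 105 req/s to search-2: 105 each.
    search-2: 90+105 = 195 > 140
Round 3 — search-2 crashes.
  search-2 sheds 195 req/s: no online neighbours, lost.
No further crashes.

yes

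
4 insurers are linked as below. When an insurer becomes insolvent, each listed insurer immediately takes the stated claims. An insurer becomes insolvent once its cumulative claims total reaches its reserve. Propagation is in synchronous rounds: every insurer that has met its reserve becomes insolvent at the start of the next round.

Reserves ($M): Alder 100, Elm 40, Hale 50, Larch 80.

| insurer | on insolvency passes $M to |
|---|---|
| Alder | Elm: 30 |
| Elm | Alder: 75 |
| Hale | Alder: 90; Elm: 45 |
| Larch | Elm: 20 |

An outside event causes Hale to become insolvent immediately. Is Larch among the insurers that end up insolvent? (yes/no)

no

Round 1 — Hale becomes insolvent (initial).
  Alder: +90 → 90 < 100
  Elm: +45 → 45 ≥ 40
Round 2 — Elm becomes insolvent.
  Alder: +75 → 165 ≥ 100
Round 3 — Alder becomes insolvent.
No further insolvencies.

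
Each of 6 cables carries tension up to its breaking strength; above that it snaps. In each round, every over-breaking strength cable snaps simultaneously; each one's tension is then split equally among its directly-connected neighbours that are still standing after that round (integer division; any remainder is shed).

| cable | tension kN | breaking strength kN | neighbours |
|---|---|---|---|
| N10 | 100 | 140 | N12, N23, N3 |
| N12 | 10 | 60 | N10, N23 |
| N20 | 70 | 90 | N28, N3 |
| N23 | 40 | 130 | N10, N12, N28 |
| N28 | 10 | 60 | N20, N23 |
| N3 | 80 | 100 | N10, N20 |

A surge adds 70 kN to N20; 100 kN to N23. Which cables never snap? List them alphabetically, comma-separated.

none

Round 1 — N20 at 140 > 90; N23 at 140 > 130. N20, N23 snap.
  N20 sheds 140 kN to N28, N3: 70 each.
    N28: 10+70 = 80 > 60
    N3: 80+70 = 150 > 100
  N23 sheds 140 kN to N10, N12, N28: 46 each (2 lost).
    N10: 100+46 = 146 > 140
    N12: 10+46 = 56 ≤ 60
    N28: 80+46 = 126 > 60
Round 2 — N10, N28, N3 snap.
  N10 sheds 146 kN to N12: 146 each.
    N12: 56+146 = 202 > 60
  N28 sheds 126 kN: no online neighbours, lost.
  N3 sheds 150 kN: no online neighbours, lost.
Round 3 — N12 snaps.
  N12 sheds 202 kN: no online neighbours, lost.
No further breaks.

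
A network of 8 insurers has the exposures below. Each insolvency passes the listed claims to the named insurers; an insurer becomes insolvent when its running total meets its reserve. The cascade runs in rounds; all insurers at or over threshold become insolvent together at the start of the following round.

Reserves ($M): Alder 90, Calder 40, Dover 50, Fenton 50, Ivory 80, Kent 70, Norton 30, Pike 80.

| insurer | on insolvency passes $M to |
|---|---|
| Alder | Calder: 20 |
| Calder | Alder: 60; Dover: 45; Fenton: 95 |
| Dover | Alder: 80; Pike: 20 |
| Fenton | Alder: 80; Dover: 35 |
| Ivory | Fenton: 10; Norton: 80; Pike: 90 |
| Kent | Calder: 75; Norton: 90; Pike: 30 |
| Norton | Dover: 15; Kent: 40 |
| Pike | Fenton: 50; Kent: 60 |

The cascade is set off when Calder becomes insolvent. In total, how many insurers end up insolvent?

Round 1 — Calder becomes insolvent (initial).
  Alder: +60 → 60 < 90
  Dover: +45 → 45 < 50
  Fenton: +95 → 95 ≥ 50
Round 2 — Fenton becomes insolvent.
  Alder: +80 → 140 ≥ 90
  Dover: +35 → 80 ≥ 50
Round 3 — Alder, Dover become insolvent.
  Pike: +20 → 20 < 80
No further insolvencies.

4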